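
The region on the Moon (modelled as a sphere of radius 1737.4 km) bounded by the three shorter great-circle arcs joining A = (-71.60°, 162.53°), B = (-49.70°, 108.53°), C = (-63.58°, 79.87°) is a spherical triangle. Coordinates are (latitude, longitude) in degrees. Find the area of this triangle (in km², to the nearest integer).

285590 km²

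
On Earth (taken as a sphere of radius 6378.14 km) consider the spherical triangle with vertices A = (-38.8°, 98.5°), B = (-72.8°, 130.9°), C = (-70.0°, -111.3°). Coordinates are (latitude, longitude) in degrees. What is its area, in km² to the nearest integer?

Side lengths (central angles): a = 0.5539, b = 1.2052, c = 0.6548 rad; semiperimeter s = 1.2069.
By l'Huilier's theorem, tan(E/4) = √[tan(s/2) tan((s−a)/2) tan((s−b)/2) tan((s−c)/2)], giving spherical excess E = 0.0304 rad.
Area = E·R² = 0.0304 × (6378.14)² ≈ 1234837 km².

1234837 km²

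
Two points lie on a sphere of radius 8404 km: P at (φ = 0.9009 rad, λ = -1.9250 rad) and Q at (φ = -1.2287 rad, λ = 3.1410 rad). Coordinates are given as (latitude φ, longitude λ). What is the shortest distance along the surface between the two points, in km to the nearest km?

19330 km

In radians: φ₁ = 0.9009, φ₂ = -1.2287, Δλ = -69.740° = -1.2172 rad.
cos c = sin φ₁ sin φ₂ + cos φ₁ cos φ₂ cos Δλ = (0.7839)(-0.9421) + (0.6209)(0.3355)(0.3463) = -0.66633,
so c = arccos(-0.66633) = 2.30008 rad.
Distance = R·c = 8404 × 2.3001 ≈ 19330 km.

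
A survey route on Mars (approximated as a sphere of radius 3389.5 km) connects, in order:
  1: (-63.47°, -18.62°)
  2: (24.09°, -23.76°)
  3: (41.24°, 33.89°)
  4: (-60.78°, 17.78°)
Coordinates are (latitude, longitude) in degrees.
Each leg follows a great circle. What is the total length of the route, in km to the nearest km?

Leg 1→2: central angle 1.5299 rad, distance 5185.4 km.
Leg 2→3: central angle 0.8810 rad, distance 2986.1 km.
Leg 3→4: central angle 1.7953 rad, distance 6085.3 km.
Total: 5185.4 + 2986.1 + 6085.3 ≈ 14257 km.

14257 km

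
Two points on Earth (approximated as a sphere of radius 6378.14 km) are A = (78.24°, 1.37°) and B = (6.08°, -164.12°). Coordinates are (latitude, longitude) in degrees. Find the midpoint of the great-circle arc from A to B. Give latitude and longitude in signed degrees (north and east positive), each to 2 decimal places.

The central angle between A and B is δ = 1.6634 rad.
With f = 0.5, the slerp weights are sin((1−f)δ)/sin δ = 0.7423 and sin(fδ)/sin δ = 0.7423.
Weighted sum of the unit vectors: (0.7423)·(0.2038,0.0049,0.9790) + (0.7423)·(-0.9564,-0.2721,0.1059) = (-0.5587, -0.1983, 0.8053).
Converting back: φ = atan2(z, √(x²+y²)) = 53.64°, λ = atan2(y, x) = -160.45°.

53.64°, -160.45°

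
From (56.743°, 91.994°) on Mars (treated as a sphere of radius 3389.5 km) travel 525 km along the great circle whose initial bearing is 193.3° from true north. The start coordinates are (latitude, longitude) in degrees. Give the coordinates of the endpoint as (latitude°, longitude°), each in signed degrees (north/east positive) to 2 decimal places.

48.06°, 88.95°

Angular distance δ = d/R = 525/3389.5 = 0.15489 rad; initial bearing θ = 3.3737 rad.
sin φ₂ = sin φ₁ cos δ + cos φ₁ sin δ cos θ = (0.8362)(0.9880) + (0.5484)(0.1543)(-0.9732) = 0.7439, so φ₂ = 48.06°.
Δλ = atan2(sin θ sin δ cos φ₁, cos δ − sin φ₁ sin φ₂) = atan2(-0.0195, 0.3660) = -3.044°.
λ₂ = 91.994° − 3.044° = 88.95°.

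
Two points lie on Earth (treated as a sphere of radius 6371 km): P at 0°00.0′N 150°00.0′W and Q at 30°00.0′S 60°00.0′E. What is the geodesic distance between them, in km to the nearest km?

15411 km

In radians: φ₁ = 0.0000, φ₂ = -0.5236, Δλ = -150.000° = -2.6180 rad.
cos c = sin φ₁ sin φ₂ + cos φ₁ cos φ₂ cos Δλ = (0.0000)(-0.5000) + (1.0000)(0.8660)(-0.8660) = -0.75000,
so c = arccos(-0.75000) = 2.41886 rad.
Distance = R·c = 6371 × 2.4189 ≈ 15411 km.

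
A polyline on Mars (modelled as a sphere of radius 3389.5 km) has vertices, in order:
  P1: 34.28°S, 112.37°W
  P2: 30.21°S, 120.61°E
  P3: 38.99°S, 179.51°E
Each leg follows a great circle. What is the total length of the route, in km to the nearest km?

Leg P1→P2: central angle 1.7179 rad, distance 5822.7 km.
Leg P2→P3: central angle 0.8453 rad, distance 2865.0 km.
Total: 5822.7 + 2865.0 ≈ 8688 km.

8688 km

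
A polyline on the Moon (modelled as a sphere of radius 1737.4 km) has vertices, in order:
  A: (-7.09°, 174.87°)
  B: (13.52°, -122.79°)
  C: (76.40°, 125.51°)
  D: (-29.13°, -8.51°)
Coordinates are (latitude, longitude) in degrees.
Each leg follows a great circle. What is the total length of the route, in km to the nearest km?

8340 km

Leg A→B: central angle 1.1384 rad, distance 1977.8 km.
Leg B→C: central angle 1.4276 rad, distance 2480.3 km.
Leg C→D: central angle 2.2343 rad, distance 3881.9 km.
Total: 1977.8 + 2480.3 + 3881.9 ≈ 8340 km.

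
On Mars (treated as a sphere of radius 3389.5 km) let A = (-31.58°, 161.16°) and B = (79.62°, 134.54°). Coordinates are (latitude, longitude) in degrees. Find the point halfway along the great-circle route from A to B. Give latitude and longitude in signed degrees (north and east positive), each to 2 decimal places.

24.35°, 156.60°

The central angle between A and B is δ = 1.9583 rad.
With f = 0.5, the slerp weights are sin((1−f)δ)/sin δ = 0.8965 and sin(fδ)/sin δ = 0.8965.
Weighted sum of the unit vectors: (0.8965)·(-0.8063,0.2751,-0.5237) + (0.8965)·(-0.1264,0.1284,0.9836) = (-0.8361, 0.3618, 0.4123).
Converting back: φ = atan2(z, √(x²+y²)) = 24.35°, λ = atan2(y, x) = 156.60°.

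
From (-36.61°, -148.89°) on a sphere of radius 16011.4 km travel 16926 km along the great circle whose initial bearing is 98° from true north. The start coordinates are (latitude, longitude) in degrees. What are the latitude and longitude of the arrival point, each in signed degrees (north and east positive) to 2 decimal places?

Angular distance δ = d/R = 16926/16011.4 = 1.05712 rad; initial bearing θ = 1.7104 rad.
sin φ₂ = sin φ₁ cos δ + cos φ₁ sin δ cos θ = (-0.5964)(0.4914) + (0.8027)(0.8709)(-0.1392) = -0.3903, so φ₂ = -22.98°.
Δλ = atan2(sin θ sin δ cos φ₁, cos δ − sin φ₁ sin φ₂) = atan2(0.6923, 0.2586) = 69.518°.
λ₂ = -148.890° + 69.518° = -79.37°.

-22.98°, -79.37°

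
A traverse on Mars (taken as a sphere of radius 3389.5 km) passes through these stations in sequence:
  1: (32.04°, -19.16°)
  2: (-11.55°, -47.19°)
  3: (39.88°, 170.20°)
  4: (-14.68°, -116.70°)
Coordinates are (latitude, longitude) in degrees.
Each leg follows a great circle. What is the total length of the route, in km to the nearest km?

Leg 1→2: central angle 0.8933 rad, distance 3027.7 km.
Leg 2→3: central angle 2.3829 rad, distance 8076.9 km.
Leg 3→4: central angle 1.5175 rad, distance 5143.4 km.
Total: 3027.7 + 8076.9 + 5143.4 ≈ 16248 km.

16248 km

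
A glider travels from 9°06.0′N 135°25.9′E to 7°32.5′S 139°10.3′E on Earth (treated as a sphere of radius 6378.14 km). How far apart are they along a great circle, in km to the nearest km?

In radians: φ₁ = 0.1588, φ₂ = -0.1316, Δλ = 3.740° = 0.0653 rad.
Haversine: a = sin²(Δφ/2) + cos φ₁ cos φ₂ sin²(Δλ/2) = 0.0209 + (0.9874)(0.9913)(0.0011) = 0.02199.
Central angle c = 2·arcsin(√a) = 0.29764 rad.
Distance = R·c = 6378.14 × 0.2976 ≈ 1898 km.

1898 km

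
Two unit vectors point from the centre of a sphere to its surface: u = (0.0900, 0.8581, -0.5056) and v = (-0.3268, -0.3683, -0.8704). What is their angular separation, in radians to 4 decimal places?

1.4760 rad

u·v = 0.0946; |u| = 1.0000, |v| = 1.0000.
cos θ = (u·v)/(|u||v|) = 0.0946, so θ = 1.4760 rad.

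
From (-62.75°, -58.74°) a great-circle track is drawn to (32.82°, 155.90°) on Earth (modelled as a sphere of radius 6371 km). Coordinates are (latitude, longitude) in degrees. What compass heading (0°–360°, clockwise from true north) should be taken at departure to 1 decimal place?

Δλ = -145.360° = -2.5370 rad.
y = sin Δλ · cos φ₂ = (-0.5684)(0.8404) = -0.4777
x = cos φ₁ sin φ₂ − sin φ₁ cos φ₂ cos Δλ = (0.4579)(0.5420) − (-0.8890)(0.8404)(-0.8227) = -0.3665
θ = atan2(y, x) = -127.50°; adding 360° gives 232.5°.

232.5°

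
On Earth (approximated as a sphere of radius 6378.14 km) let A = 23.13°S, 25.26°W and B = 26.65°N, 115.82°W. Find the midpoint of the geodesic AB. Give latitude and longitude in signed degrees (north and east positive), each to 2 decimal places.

2.50°, -69.72°

Central angle δ = 1.7561 rad. Interpolating on the sphere with fraction f = 0.5:
P = [sin((1−f)δ)·A + sin(fδ)·B] / sin δ = 0.7829·A + 0.7829·B in Cartesian coordinates,
giving P = (0.3464, -0.9371, 0.0436), i.e. latitude 2.50°, longitude -69.72°.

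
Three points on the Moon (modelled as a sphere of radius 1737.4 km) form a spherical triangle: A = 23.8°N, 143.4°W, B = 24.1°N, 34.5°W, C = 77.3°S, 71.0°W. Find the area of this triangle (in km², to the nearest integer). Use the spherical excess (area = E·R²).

Side lengths (central angles): a = 1.8101, b = 1.9101, c = 1.6768 rad; semiperimeter s = 2.6985.
By l'Huilier's theorem, tan(E/4) = √[tan(s/2) tan((s−a)/2) tan((s−b)/2) tan((s−c)/2)], giving spherical excess E = 2.4478 rad.
Area = E·R² = 2.4478 × (1737.4)² ≈ 7388940 km².

7388940 km²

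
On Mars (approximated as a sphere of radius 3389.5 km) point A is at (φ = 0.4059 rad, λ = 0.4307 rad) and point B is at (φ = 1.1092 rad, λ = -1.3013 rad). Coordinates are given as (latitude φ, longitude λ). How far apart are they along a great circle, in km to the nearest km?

Let φ₁ = 0.4059 rad, φ₂ = 1.1092 rad, and Δλ = -1.7320 rad.
cos c = sin φ₁ sin φ₂ + cos φ₁ cos φ₂ cos Δλ = (0.3948)(0.8953) + (0.9187)(0.4454)(-0.1605) = 0.28784,
so c = arccos(0.28784) = 1.27882 rad.
Distance = R·c = 3389.5 × 1.2788 ≈ 4335 km.

4335 km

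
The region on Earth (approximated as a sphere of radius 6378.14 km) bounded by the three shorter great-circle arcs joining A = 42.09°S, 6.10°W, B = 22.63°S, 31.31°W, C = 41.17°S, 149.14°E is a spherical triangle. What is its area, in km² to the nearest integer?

Side lengths (central angles): a = 2.0280, b = 1.6369, c = 0.4999 rad; semiperimeter s = 2.0824.
By l'Huilier's theorem, tan(E/4) = √[tan(s/2) tan((s−a)/2) tan((s−b)/2) tan((s−c)/2)], giving spherical excess E = 0.4112 rad.
Area = E·R² = 0.4112 × (6378.14)² ≈ 16727851 km².

16727851 km²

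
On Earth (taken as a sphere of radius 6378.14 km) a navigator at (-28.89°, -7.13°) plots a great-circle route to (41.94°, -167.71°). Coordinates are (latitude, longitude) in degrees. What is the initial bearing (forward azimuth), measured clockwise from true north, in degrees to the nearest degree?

315°

Δλ = -160.580° = -2.8026 rad.
y = sin Δλ · cos φ₂ = (-0.3325)(0.7438) = -0.2473
x = cos φ₁ sin φ₂ − sin φ₁ cos φ₂ cos Δλ = (0.8755)(0.6684) − (-0.4831)(0.7438)(-0.9431) = 0.2462
θ = atan2(y, x) = -45.12°; adding 360° gives 315°.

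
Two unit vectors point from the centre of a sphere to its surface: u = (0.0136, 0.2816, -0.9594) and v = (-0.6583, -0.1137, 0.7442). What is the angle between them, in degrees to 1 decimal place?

u·v = -0.7550; |u| = 1.0000, |v| = 1.0001.
cos θ = (u·v)/(|u||v|) = -0.7549, so θ = 139.0°.

139.0°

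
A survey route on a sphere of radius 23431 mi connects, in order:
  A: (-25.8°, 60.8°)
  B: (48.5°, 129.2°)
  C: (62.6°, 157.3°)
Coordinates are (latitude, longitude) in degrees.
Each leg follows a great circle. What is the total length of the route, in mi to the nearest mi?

47867 mi

Leg A→B: central angle 1.6774 rad, distance 39302.1 mi.
Leg B→C: central angle 0.3655 rad, distance 8565.2 mi.
Total: 39302.1 + 8565.2 ≈ 47867 mi.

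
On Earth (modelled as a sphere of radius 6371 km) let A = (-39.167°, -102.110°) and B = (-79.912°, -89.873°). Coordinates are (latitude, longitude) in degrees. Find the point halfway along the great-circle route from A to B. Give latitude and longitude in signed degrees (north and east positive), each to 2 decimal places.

-59.63°, -99.86°

The central angle between A and B is δ = 0.7158 rad.
With f = 0.5, the slerp weights are sin((1−f)δ)/sin δ = 0.5338 and sin(fδ)/sin δ = 0.5338.
Weighted sum of the unit vectors: (0.5338)·(-0.1627,-0.7581,-0.6316) + (0.5338)·(0.0004,-0.1752,-0.9845) = (-0.0866, -0.4982, -0.8627).
Converting back: φ = atan2(z, √(x²+y²)) = -59.63°, λ = atan2(y, x) = -99.86°.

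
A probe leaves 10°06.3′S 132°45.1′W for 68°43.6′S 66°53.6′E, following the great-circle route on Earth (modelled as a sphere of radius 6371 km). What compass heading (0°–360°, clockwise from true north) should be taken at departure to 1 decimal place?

Δλ = -160.355° = -2.7987 rad.
y = sin Δλ · cos φ₂ = (-0.3362)(0.3628) = -0.1220
x = cos φ₁ sin φ₂ − sin φ₁ cos φ₂ cos Δλ = (0.9845)(-0.9319) − (-0.1755)(0.3628)(-0.9418) = -0.9774
θ = atan2(y, x) = -172.89°; adding 360° gives 187.1°.

187.1°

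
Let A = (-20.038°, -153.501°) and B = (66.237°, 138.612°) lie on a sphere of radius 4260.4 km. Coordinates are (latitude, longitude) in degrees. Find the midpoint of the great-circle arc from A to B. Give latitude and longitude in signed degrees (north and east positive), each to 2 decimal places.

Central angle δ = 1.7427 rad. Interpolating on the sphere with fraction f = 0.5:
P = [sin((1−f)δ)·A + sin(fδ)·B] / sin δ = 0.7767·A + 0.7767·B in Cartesian coordinates,
giving P = (-0.8878, -0.1186, 0.4447), i.e. latitude 26.40°, longitude -172.39°.

26.40°, -172.39°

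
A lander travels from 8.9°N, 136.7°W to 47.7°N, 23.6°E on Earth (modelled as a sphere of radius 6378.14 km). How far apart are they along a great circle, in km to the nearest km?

13444 km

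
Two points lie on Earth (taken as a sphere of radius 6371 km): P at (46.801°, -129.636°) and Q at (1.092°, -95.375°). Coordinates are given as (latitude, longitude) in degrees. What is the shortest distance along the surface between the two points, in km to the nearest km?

In radians: φ₁ = 0.8168, φ₂ = 0.0191, Δλ = 34.261° = 0.5980 rad.
cos c = sin φ₁ sin φ₂ + cos φ₁ cos φ₂ cos Δλ = (0.7290)(0.0191) + (0.6845)(0.9998)(0.8265) = 0.57955,
so c = arccos(0.57955) = 0.95263 rad.
Distance = R·c = 6371 × 0.9526 ≈ 6069 km.

6069 km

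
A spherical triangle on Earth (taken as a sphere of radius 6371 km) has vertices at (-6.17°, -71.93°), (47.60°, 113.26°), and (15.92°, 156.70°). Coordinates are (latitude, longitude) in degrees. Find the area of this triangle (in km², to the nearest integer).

85487692 km²

Side lengths (central angles): a = 0.8320, b = 2.2934, c = 2.4144 rad; semiperimeter s = 2.7699.
By l'Huilier's theorem, tan(E/4) = √[tan(s/2) tan((s−a)/2) tan((s−b)/2) tan((s−c)/2)], giving spherical excess E = 2.1061 rad.
Area = E·R² = 2.1061 × (6371)² ≈ 85487692 km².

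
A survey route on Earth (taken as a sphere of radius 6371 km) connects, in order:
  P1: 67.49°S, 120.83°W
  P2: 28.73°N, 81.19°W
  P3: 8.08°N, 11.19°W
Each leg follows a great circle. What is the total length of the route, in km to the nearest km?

Leg P1→P2: central angle 1.7574 rad, distance 11196.5 km.
Leg P2→P3: central angle 1.1977 rad, distance 7630.5 km.
Total: 11196.5 + 7630.5 ≈ 18827 km.

18827 km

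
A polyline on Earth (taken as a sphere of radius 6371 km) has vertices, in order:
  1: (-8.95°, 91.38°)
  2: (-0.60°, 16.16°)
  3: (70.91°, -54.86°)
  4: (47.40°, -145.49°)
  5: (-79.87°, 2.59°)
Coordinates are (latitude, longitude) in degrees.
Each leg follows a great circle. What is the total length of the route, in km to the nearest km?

Leg 1→2: central angle 1.3144 rad, distance 8373.9 km.
Leg 2→3: central angle 1.4742 rad, distance 9392.0 km.
Leg 3→4: central angle 0.8049 rad, distance 5128.0 km.
Leg 4→5: central angle 2.5422 rad, distance 16196.3 km.
Total: 8373.9 + 9392.0 + 5128.0 + 16196.3 ≈ 39090 km.

39090 km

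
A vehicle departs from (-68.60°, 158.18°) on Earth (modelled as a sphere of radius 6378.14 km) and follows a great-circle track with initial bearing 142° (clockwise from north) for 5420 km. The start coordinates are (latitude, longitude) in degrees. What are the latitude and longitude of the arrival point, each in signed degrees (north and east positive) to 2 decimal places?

-56.16°, -77.97°

Angular distance δ = d/R = 5420/6378.14 = 0.84978 rad; initial bearing θ = 2.4784 rad.
sin φ₂ = sin φ₁ cos δ + cos φ₁ sin δ cos θ = (-0.9311)(0.6602) + (0.3649)(0.7511)(-0.7880) = -0.8306, so φ₂ = -56.16°.
Δλ = atan2(sin θ sin δ cos φ₁, cos δ − sin φ₁ sin φ₂) = atan2(0.1687, -0.1132) = 123.855°.
λ₂ = 158.180° + 123.855° = 282.03° → -77.97° after wrapping to (−180°, 180°].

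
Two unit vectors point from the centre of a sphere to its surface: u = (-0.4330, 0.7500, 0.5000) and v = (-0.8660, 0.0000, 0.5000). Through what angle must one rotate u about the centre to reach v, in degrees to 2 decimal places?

51.32°

u·v = 0.6250; |u| = 1.0000, |v| = 1.0000.
cos θ = (u·v)/(|u||v|) = 0.6250, so θ = 51.32°.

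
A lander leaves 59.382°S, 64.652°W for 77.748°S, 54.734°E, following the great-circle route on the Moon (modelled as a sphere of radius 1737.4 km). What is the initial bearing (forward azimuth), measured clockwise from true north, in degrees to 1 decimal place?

Δλ = 119.386° = 2.0837 rad.
y = sin Δλ · cos φ₂ = (0.8713)(0.2122) = 0.1849
x = cos φ₁ sin φ₂ − sin φ₁ cos φ₂ cos Δλ = (0.5093)(-0.9772) − (-0.8606)(0.2122)(-0.4907) = -0.5873
θ = atan2(y, x) = 162.52°, so the bearing is 162.5°.

162.5°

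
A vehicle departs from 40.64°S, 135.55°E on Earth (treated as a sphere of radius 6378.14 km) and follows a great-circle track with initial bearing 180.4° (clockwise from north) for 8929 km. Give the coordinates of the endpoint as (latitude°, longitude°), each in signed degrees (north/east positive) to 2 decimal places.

Angular distance δ = d/R = 8929/6378.14 = 1.39994 rad; initial bearing θ = 3.1486 rad.
sin φ₂ = sin φ₁ cos δ + cos φ₁ sin δ cos θ = (-0.6513)(0.1700) + (0.7588)(0.9854)(-1.0000) = -0.8585, so φ₂ = -59.15°.
Δλ = atan2(sin θ sin δ cos φ₁, cos δ − sin φ₁ sin φ₂) = atan2(-0.0052, -0.3891) = -179.231°.
λ₂ = 135.550° − 179.231° = -43.68°.

-59.15°, -43.68°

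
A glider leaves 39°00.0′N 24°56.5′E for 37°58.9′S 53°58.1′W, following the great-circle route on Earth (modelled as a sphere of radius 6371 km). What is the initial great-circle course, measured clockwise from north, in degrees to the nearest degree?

233°

Δλ = -78.910° = -1.3772 rad.
y = sin Δλ · cos φ₂ = (-0.9813)(0.7882) = -0.7735
x = cos φ₁ sin φ₂ − sin φ₁ cos φ₂ cos Δλ = (0.7771)(-0.6154) − (0.6293)(0.7882)(0.1924) = -0.5737
θ = atan2(y, x) = -126.56°; adding 360° gives 233°.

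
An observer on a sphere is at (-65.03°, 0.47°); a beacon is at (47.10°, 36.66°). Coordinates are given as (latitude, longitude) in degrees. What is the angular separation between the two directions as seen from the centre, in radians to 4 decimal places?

2.0177 rad

With latitudes φ₁ = -65.030°, φ₂ = 47.100° and longitude difference Δλ = 36.190°:
cos c = sin φ₁ sin φ₂ + cos φ₁ cos φ₂ cos Δλ = (-0.9065)(0.7325) + (0.4221)(0.6807)(0.8071) = -0.43215,
so c = arccos(-0.43215) = 2.01767 rad.
So the angular separation is 2.0177 rad.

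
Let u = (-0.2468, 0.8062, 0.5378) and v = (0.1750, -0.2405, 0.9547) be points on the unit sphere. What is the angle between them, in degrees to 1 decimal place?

74.0°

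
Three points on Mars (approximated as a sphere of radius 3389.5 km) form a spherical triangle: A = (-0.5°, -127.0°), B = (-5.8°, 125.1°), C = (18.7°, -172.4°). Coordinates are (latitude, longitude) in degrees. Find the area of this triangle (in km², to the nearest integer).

4872869 km²

Side lengths (central angles): a = 1.1563, b = 0.8470, c = 1.8806 rad; semiperimeter s = 1.9419.
By l'Huilier's theorem, tan(E/4) = √[tan(s/2) tan((s−a)/2) tan((s−b)/2) tan((s−c)/2)], giving spherical excess E = 0.4241 rad.
Area = E·R² = 0.4241 × (3389.5)² ≈ 4872869 km².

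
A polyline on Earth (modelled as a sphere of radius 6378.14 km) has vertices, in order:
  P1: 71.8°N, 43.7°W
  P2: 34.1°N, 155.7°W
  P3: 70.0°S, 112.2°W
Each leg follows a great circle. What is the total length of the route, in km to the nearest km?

Leg P1→P2: central angle 1.1200 rad, distance 7143.3 km.
Leg P2→P3: central angle 1.8980 rad, distance 12105.7 km.
Total: 7143.3 + 12105.7 ≈ 19249 km.

19249 km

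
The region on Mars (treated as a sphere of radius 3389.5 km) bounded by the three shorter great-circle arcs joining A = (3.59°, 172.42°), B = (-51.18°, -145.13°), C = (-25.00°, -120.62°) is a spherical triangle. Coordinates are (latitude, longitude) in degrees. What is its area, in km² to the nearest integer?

4257321 km²

Side lengths (central angles): a = 0.5620, b = 1.2371, c = 1.1452 rad; semiperimeter s = 1.4721.
By l'Huilier's theorem, tan(E/4) = √[tan(s/2) tan((s−a)/2) tan((s−b)/2) tan((s−c)/2)], giving spherical excess E = 0.3706 rad.
Area = E·R² = 0.3706 × (3389.5)² ≈ 4257321 km².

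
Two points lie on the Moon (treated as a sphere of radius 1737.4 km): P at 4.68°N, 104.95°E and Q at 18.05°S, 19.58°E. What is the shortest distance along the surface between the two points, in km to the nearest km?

2640 km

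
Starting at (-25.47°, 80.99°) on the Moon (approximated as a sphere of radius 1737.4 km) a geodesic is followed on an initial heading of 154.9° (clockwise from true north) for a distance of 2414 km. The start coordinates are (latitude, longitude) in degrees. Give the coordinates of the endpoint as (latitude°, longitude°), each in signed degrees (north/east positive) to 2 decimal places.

-61.85°, -161.19°

Angular distance δ = d/R = 2414/1737.4 = 1.38943 rad; initial bearing θ = 2.7035 rad.
sin φ₂ = sin φ₁ cos δ + cos φ₁ sin δ cos θ = (-0.4300)(0.1804) + (0.9028)(0.9836)(-0.9056) = -0.8817, so φ₂ = -61.85°.
Δλ = atan2(sin θ sin δ cos φ₁, cos δ − sin φ₁ sin φ₂) = atan2(0.3767, -0.1988) = 117.823°.
λ₂ = 80.990° + 117.823° = 198.81° → -161.19° after wrapping to (−180°, 180°].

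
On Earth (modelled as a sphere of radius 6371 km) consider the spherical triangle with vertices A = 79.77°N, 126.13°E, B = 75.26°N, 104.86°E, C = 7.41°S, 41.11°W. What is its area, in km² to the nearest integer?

5906418 km²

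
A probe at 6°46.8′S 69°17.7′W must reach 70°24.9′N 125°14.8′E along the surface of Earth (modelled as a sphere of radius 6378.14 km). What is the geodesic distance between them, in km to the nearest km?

In radians: φ₁ = -0.1183, φ₂ = 1.2290, Δλ = -165.458° = -2.8878 rad.
cos c = sin φ₁ sin φ₂ + cos φ₁ cos φ₂ cos Δλ = (-0.1181)(0.9421) + (0.9930)(0.3352)(-0.9680) = -0.43342,
so c = arccos(-0.43342) = 2.01909 rad.
Distance = R·c = 6378.14 × 2.0191 ≈ 12878 km.

12878 km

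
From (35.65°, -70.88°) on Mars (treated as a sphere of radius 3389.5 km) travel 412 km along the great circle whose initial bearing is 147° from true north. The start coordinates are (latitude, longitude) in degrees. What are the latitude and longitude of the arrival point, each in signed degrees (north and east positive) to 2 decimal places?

29.73°, -66.52°

Angular distance δ = d/R = 412/3389.5 = 0.12155 rad; initial bearing θ = 2.5656 rad.
sin φ₂ = sin φ₁ cos δ + cos φ₁ sin δ cos θ = (0.5828)(0.9926) + (0.8126)(0.1213)(-0.8387) = 0.4959, so φ₂ = 29.73°.
Δλ = atan2(sin θ sin δ cos φ₁, cos δ − sin φ₁ sin φ₂) = atan2(0.0537, 0.7036) = 4.361°.
λ₂ = -70.880° + 4.361° = -66.52°.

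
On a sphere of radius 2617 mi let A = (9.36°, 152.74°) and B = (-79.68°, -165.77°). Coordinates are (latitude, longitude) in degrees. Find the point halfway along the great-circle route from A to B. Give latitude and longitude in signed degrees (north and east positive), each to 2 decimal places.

-36.08°, 158.78°

Central angle δ = 1.5984 rad. Interpolating on the sphere with fraction f = 0.5:
P = [sin((1−f)δ)·A + sin(fδ)·B] / sin δ = 0.7171·A + 0.7171·B in Cartesian coordinates,
giving P = (-0.7535, 0.2925, -0.5888), i.e. latitude -36.08°, longitude 158.78°.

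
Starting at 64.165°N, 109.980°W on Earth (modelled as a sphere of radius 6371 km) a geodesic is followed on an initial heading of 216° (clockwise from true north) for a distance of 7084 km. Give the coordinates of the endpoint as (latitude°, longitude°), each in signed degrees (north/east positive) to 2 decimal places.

4.74°, -141.90°

Angular distance δ = d/R = 7084/6371 = 1.11191 rad; initial bearing θ = 3.7699 rad.
sin φ₂ = sin φ₁ cos δ + cos φ₁ sin δ cos θ = (0.9001)(0.4429) + (0.4358)(0.8965)(-0.8090) = 0.0826, so φ₂ = 4.74°.
Δλ = atan2(sin θ sin δ cos φ₁, cos δ − sin φ₁ sin φ₂) = atan2(-0.2296, 0.3686) = -31.923°.
λ₂ = -109.980° − 31.923° = -141.90°.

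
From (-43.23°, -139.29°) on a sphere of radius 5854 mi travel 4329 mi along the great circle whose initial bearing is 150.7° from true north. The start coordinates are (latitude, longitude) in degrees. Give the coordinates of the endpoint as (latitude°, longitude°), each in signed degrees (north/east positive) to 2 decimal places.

-69.11°, -71.67°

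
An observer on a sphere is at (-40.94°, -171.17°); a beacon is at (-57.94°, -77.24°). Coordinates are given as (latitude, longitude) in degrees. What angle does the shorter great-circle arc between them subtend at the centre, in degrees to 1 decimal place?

58.1°

With latitudes φ₁ = -40.940°, φ₂ = -57.940° and longitude difference Δλ = 93.930°:
Haversine: a = sin²(Δφ/2) + cos φ₁ cos φ₂ sin²(Δλ/2) = 0.0218 + (0.7554)(0.5308)(0.5343) = 0.23607.
Central angle c = 2·arcsin(√a) = 1.01472 rad.
So the angular separation is 58.1°.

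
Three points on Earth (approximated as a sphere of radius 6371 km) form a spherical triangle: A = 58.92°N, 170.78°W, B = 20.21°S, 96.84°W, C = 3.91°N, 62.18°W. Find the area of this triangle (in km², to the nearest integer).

Side lengths (central angles): a = 0.7279, b = 1.6769, c = 1.7334 rad; semiperimeter s = 2.0691.
By l'Huilier's theorem, tan(E/4) = √[tan(s/2) tan((s−a)/2) tan((s−b)/2) tan((s−c)/2)], giving spherical excess E = 0.8355 rad.
Area = E·R² = 0.8355 × (6371)² ≈ 33911567 km².

33911567 km²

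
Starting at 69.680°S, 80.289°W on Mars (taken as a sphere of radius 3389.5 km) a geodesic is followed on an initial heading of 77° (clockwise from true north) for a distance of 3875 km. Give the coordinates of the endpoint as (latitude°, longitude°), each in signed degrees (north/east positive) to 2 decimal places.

-18.53°, -11.04°

Angular distance δ = d/R = 3875/3389.5 = 1.14324 rad; initial bearing θ = 1.3439 rad.
sin φ₂ = sin φ₁ cos δ + cos φ₁ sin δ cos θ = (-0.9378)(0.4147) + (0.3473)(0.9100)(0.2250) = -0.3178, so φ₂ = -18.53°.
Δλ = atan2(sin θ sin δ cos φ₁, cos δ − sin φ₁ sin φ₂) = atan2(0.3079, 0.1167) = 69.248°.
λ₂ = -80.289° + 69.248° = -11.04°.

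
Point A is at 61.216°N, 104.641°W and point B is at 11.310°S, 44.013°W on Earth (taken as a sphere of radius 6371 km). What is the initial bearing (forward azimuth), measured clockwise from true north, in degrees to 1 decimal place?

121.1°

With φ₁ = 1.0684, φ₂ = -0.1974, Δλ = 1.0582 rad, the forward-azimuth formula gives
θ = atan2( sin Δλ cos φ₂ , cos φ₁ sin φ₂ − sin φ₁ cos φ₂ cos Δλ ) = atan2(0.8545, -0.5160) = 121.12°.
So the initial bearing is 121.1°.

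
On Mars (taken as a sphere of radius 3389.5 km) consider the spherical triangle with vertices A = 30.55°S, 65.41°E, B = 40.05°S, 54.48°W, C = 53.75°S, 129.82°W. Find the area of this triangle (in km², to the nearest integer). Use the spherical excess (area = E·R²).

Side lengths (central angles): a = 0.8848, b = 1.6523, c = 1.5722 rad; semiperimeter s = 2.0547.
By l'Huilier's theorem, tan(E/4) = √[tan(s/2) tan((s−a)/2) tan((s−b)/2) tan((s−c)/2)], giving spherical excess E = 0.9214 rad.
Area = E·R² = 0.9214 × (3389.5)² ≈ 10585516 km².

10585516 km²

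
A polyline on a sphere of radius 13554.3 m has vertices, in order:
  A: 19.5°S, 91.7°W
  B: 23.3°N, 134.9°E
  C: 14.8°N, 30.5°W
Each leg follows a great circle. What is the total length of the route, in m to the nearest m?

65278 m

Leg A→B: central angle 2.3846 rad, distance 32321.3 m.
Leg B→C: central angle 2.4314 rad, distance 32956.5 m.
Total: 32321.3 + 32956.5 ≈ 65278 m.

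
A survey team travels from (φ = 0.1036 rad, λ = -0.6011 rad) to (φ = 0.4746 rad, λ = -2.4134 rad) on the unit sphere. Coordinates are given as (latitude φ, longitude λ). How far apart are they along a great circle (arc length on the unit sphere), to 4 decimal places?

With latitudes φ₁ = 5.936°, φ₂ = 27.193° and longitude difference Δλ = -103.837°:
cos c = sin φ₁ sin φ₂ + cos φ₁ cos φ₂ cos Δλ = (0.1034)(0.4570) + (0.9946)(0.8895)(-0.2392) = -0.16433,
so c = arccos(-0.16433) = 1.73588 rad.
On the unit sphere the arc length equals the central angle: 1.7359.

1.7359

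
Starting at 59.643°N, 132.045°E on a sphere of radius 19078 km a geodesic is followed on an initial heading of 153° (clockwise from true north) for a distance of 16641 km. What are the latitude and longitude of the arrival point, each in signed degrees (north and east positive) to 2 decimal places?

Angular distance δ = d/R = 16641/19078 = 0.87226 rad; initial bearing θ = 2.6704 rad.
sin φ₂ = sin φ₁ cos δ + cos φ₁ sin δ cos θ = (0.8629)(0.6431) + (0.5054)(0.7658)(-0.8910) = 0.2101, so φ₂ = 12.13°.
Δλ = atan2(sin θ sin δ cos φ₁, cos δ − sin φ₁ sin φ₂) = atan2(0.1757, 0.4618) = 20.830°.
λ₂ = 132.045° + 20.830° = 152.87°.

12.13°, 152.87°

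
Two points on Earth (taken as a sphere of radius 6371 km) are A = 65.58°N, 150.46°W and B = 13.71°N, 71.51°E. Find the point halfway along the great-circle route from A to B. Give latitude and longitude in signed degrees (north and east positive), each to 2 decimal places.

57.92°, 94.11°

Central angle δ = 1.6537 rad. Interpolating on the sphere with fraction f = 0.5:
P = [sin((1−f)δ)·A + sin(fδ)·B] / sin δ = 0.7383·A + 0.7383·B in Cartesian coordinates,
giving P = (-0.0381, 0.5298, 0.8473), i.e. latitude 57.92°, longitude 94.11°.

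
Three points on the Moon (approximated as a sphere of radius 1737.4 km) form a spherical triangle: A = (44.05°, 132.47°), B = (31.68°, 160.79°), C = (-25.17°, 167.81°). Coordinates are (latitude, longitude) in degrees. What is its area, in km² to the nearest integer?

574051 km²

Side lengths (central angles): a = 0.9991, b = 1.3337, c = 0.4427 rad; semiperimeter s = 1.3878.
By l'Huilier's theorem, tan(E/4) = √[tan(s/2) tan((s−a)/2) tan((s−b)/2) tan((s−c)/2)], giving spherical excess E = 0.1902 rad.
Area = E·R² = 0.1902 × (1737.4)² ≈ 574051 km².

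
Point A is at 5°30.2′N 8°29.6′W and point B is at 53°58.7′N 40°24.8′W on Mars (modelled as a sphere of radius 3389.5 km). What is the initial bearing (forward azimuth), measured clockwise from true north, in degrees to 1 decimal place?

337.7°

With φ₁ = 0.0961, φ₂ = 0.9421, Δλ = -0.5571 rad, the forward-azimuth formula gives
θ = atan2( sin Δλ cos φ₂ , cos φ₁ sin φ₂ − sin φ₁ cos φ₂ cos Δλ ) = atan2(-0.3109, 0.7572) = -22.33°.
Adding 360° brings this into [0°, 360°): 337.7°.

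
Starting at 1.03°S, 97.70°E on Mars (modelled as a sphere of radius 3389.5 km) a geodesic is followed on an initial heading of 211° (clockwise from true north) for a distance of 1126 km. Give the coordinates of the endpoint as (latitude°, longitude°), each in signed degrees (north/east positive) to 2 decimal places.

Angular distance δ = d/R = 1126/3389.5 = 0.33220 rad; initial bearing θ = 3.6826 rad.
sin φ₂ = sin φ₁ cos δ + cos φ₁ sin δ cos θ = (-0.0180)(0.9453) + (0.9998)(0.3261)(-0.8572) = -0.2965, so φ₂ = -17.25°.
Δλ = atan2(sin θ sin δ cos φ₁, cos δ − sin φ₁ sin φ₂) = atan2(-0.1679, 0.9400) = -10.130°.
λ₂ = 97.700° − 10.130° = 87.57°.

-17.25°, 87.57°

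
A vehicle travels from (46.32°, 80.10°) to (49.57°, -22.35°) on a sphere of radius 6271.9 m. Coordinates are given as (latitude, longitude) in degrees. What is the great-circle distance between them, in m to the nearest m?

In radians: φ₁ = 0.8084, φ₂ = 0.8652, Δλ = -102.450° = -1.7881 rad.
cos c = sin φ₁ sin φ₂ + cos φ₁ cos φ₂ cos Δλ = (0.7232)(0.7612) + (0.6906)(0.6485)(-0.2156) = 0.45395,
so c = arccos(0.45395) = 1.09961 rad.
Distance = R·c = 6271.9 × 1.0996 ≈ 6897 m.

6897 m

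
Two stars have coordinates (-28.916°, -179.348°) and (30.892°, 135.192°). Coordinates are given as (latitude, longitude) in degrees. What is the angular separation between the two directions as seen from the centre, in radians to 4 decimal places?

1.2884 rad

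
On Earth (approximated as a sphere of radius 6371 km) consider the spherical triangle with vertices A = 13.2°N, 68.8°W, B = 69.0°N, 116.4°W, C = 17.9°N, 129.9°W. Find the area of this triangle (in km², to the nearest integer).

Side lengths (central angles): a = 0.9039, b = 1.0264, c = 1.1058 rad; semiperimeter s = 1.5180.
By l'Huilier's theorem, tan(E/4) = √[tan(s/2) tan((s−a)/2) tan((s−b)/2) tan((s−c)/2)], giving spherical excess E = 0.4999 rad.
Area = E·R² = 0.4999 × (6371)² ≈ 20288927 km².

20288927 km²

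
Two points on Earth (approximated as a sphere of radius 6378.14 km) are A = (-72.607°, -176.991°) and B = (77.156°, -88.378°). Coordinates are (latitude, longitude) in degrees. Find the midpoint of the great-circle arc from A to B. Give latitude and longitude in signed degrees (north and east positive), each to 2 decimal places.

The central angle between A and B is δ = 2.7619 rad.
With f = 0.5, the slerp weights are sin((1−f)δ)/sin δ = 2.6498 and sin(fδ)/sin δ = 2.6498.
Weighted sum of the unit vectors: (2.6498)·(-0.2985,-0.0157,-0.9543) + (2.6498)·(0.0063,-0.2222,0.9750) = (-0.7743, -0.6304, 0.0549).
Converting back: φ = atan2(z, √(x²+y²)) = 3.14°, λ = atan2(y, x) = -140.85°.

3.14°, -140.85°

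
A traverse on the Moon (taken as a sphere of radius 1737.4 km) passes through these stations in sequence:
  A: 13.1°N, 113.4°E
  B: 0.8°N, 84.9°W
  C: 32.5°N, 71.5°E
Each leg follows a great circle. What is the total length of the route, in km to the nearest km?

9008 km

Leg A→B: central angle 2.7426 rad, distance 4765.0 km.
Leg B→C: central angle 2.4423 rad, distance 4243.2 km.
Total: 4765.0 + 4243.2 ≈ 9008 km.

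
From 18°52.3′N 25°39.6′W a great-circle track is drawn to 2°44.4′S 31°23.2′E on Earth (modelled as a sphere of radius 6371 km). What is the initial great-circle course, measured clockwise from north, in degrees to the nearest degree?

With φ₁ = 0.3294, φ₂ = -0.0478, Δλ = 0.9957 rad, the forward-azimuth formula gives
θ = atan2( sin Δλ cos φ₂ , cos φ₁ sin φ₂ − sin φ₁ cos φ₂ cos Δλ ) = atan2(0.8382, -0.2210) = 104.77°.
So the initial bearing is 105°.

105°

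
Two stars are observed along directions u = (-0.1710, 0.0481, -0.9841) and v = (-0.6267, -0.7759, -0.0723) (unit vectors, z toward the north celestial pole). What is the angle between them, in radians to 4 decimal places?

1.4293 rad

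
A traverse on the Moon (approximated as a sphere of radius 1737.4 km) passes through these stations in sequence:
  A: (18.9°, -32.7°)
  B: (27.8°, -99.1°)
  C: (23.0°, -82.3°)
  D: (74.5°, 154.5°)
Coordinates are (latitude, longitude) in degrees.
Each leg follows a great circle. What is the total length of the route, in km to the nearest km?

Leg A→B: central angle 1.0632 rad, distance 1847.1 km.
Leg B→C: central angle 0.2775 rad, distance 482.2 km.
Leg C→D: central angle 1.3266 rad, distance 2304.8 km.
Total: 1847.1 + 482.2 + 2304.8 ≈ 4634 km.

4634 km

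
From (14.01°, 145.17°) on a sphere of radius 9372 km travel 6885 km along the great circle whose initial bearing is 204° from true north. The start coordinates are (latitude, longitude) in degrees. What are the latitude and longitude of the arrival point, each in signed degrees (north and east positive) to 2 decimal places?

Angular distance δ = d/R = 6885/9372 = 0.73464 rad; initial bearing θ = 3.5605 rad.
sin φ₂ = sin φ₁ cos δ + cos φ₁ sin δ cos θ = (0.2421)(0.7421) + (0.9703)(0.6703)(-0.9135) = -0.4145, so φ₂ = -24.49°.
Δλ = atan2(sin θ sin δ cos φ₁, cos δ − sin φ₁ sin φ₂) = atan2(-0.2645, 0.8424) = -17.433°.
λ₂ = 145.170° − 17.433° = 127.74°.

-24.49°, 127.74°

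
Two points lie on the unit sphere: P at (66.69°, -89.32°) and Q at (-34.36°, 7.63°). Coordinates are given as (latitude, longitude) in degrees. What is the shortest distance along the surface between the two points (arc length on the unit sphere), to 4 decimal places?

In radians: φ₁ = 1.1640, φ₂ = -0.5997, Δλ = 96.950° = 1.6921 rad.
cos c = sin φ₁ sin φ₂ + cos φ₁ cos φ₂ cos Δλ = (0.9184)(-0.5644) + (0.3957)(0.8255)(-0.1210) = -0.55785,
so c = arccos(-0.55785) = 2.16259 rad.
On the unit sphere the arc length equals the central angle: 2.1626.

2.1626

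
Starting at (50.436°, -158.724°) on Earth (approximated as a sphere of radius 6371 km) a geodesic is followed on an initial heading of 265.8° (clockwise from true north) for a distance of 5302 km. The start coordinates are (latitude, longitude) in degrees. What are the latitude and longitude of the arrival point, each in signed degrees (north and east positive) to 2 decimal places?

28.98°, 143.82°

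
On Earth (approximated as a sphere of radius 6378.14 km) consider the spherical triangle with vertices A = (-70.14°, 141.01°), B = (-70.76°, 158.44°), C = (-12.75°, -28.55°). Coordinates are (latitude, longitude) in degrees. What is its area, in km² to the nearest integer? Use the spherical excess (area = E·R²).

Side lengths (central angles): a = 1.6817, b = 1.6894, c = 0.1020 rad; semiperimeter s = 1.7365.
By l'Huilier's theorem, tan(E/4) = √[tan(s/2) tan((s−a)/2) tan((s−b)/2) tan((s−c)/2)], giving spherical excess E = 0.1141 rad.
Area = E·R² = 0.1141 × (6378.14)² ≈ 4642743 km².

4642743 km²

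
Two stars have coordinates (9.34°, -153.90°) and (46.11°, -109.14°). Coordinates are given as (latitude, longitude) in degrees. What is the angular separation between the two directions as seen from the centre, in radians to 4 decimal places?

0.9239 rad

Let φ₁ = 0.1630 rad, φ₂ = 0.8048 rad, and Δλ = 0.7812 rad.
cos c = sin φ₁ sin φ₂ + cos φ₁ cos φ₂ cos Δλ = (0.1623)(0.7207) + (0.9867)(0.6933)(0.7101) = 0.60270,
so c = arccos(0.60270) = 0.92391 rad.
So the angular separation is 0.9239 rad.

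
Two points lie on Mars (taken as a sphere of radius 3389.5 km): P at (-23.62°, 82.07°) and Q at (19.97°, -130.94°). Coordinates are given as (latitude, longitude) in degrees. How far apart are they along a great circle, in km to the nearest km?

8826 km

Let φ₁ = -0.4122 rad, φ₂ = 0.3485 rad, and Δλ = 2.5655 rad.
cos c = sin φ₁ sin φ₂ + cos φ₁ cos φ₂ cos Δλ = (-0.4007)(0.3415) + (0.9162)(0.9399)(-0.8386) = -0.85896,
so c = arccos(-0.85896) = 2.60404 rad.
Distance = R·c = 3389.5 × 2.6040 ≈ 8826 km.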